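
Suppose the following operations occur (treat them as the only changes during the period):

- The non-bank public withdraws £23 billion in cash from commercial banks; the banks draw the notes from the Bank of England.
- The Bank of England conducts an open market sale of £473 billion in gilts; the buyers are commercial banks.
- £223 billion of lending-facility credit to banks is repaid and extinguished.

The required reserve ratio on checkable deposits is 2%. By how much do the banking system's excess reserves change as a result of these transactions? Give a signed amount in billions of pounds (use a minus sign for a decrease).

-£718.54 billion

Currency withdrawal £23 billion: reserves −£23B, deposits −£23B.
OMO sale (to banks) £473 billion: reserves −£473B, deposits 0.
Discount-window repayment £223 billion: reserves −£223B, deposits 0.
Totals: Δreserves = −£719B, Δdeposits = −£23B.
Δrequired reserves = 2% × −£23B = −£0.46B.
Δexcess reserves = Δreserves − Δrequired = −£719B − (−£0.46B) = -£718.54 billion.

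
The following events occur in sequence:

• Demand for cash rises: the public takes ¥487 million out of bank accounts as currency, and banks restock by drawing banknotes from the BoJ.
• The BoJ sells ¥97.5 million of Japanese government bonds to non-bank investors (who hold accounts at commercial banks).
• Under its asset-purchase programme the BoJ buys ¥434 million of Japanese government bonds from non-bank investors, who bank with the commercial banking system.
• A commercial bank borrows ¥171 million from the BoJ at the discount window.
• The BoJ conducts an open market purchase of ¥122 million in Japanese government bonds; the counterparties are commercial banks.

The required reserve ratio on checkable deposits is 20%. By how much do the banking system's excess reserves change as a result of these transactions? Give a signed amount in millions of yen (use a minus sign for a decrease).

+¥172.6 million

Currency withdrawal ¥487 million: reserves −¥487M, deposits −¥487M.
Asset sale (to non-banks) ¥97.5 million: reserves −¥97.5M, deposits −¥97.5M.
Asset purchase (from non-banks) ¥434 million: reserves +¥434M, deposits +¥434M.
Discount-window loan ¥171 million: reserves +¥171M, deposits 0.
OMO purchase (from banks) ¥122 million: reserves +¥122M, deposits 0.
Totals: Δreserves = +¥142.5M, Δdeposits = −¥150.5M.
Δrequired reserves = 20% × −¥150.5M = −¥30.1M.
Δexcess reserves = Δreserves − Δrequired = +¥142.5M − (−¥30.1M) = +¥172.6 million.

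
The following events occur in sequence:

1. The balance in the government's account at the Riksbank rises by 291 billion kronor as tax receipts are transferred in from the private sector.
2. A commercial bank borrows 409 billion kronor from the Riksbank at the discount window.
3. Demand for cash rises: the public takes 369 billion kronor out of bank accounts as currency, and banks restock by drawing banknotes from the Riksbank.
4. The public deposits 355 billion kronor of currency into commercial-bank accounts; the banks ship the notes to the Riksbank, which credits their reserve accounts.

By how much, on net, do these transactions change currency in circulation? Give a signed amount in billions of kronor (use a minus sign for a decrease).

+14 billion

Riksbank balance sheet:
  Assets:      Loans to banks +409B
  Liabilities: Bank reserves +104B, Currency in circulation +14B, Government deposits +291B
So the change in currency in circulation is +14 billion.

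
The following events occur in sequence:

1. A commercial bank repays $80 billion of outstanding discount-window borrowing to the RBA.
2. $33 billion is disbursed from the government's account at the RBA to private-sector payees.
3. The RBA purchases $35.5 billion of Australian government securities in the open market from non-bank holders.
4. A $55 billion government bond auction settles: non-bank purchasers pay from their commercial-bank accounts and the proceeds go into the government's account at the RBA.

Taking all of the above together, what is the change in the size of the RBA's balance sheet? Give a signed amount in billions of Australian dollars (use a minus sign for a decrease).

-$44.5 billion

RBA balance sheet:
  Assets:      Securities +$35.5B, Loans to banks −$80B
  Liabilities: Bank reserves −$66.5B, Government deposits +$22B
Commercial banking system:
  Assets:      Reserves at CB −$66.5B
  Liabilities: Checkable deposits +$13.5B, Borrowings from CB −$80B
Change in total RBA assets = -$44.5 billion.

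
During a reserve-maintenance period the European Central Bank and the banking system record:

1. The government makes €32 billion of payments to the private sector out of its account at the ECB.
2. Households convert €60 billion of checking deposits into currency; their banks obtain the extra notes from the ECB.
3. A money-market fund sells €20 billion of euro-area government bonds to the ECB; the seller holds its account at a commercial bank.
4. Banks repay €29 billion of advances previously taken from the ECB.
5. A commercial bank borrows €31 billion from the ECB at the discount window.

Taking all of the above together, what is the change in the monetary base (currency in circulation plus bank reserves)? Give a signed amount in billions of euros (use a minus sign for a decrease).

Government spending €32 billion: a non-base liability converts back to reserves → +€32B.
Currency withdrawal €60 billion: just a shift between currency and reserves — both are base money → 0.
Asset purchase (from non-banks) €20 billion: ECB balance sheet expands → +€20B.
Discount-window repayment €29 billion: ECB balance sheet contracts → −€29B.
Discount-window loan €31 billion: ECB balance sheet expands → +€31B.
Net: 32 + 0 + 20 − 29 + 31 = +€54 billion.

+€54 billion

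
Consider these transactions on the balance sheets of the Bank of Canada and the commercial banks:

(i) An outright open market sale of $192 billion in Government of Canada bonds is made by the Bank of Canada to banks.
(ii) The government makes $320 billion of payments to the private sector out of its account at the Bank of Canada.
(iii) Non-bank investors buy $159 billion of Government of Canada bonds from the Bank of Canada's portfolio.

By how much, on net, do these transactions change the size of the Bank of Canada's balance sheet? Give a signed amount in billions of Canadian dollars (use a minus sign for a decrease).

OMO sale (to banks) $192 billion: a Bank of Canada asset is shed → −$192B.
Government spending $320 billion: only the composition of liabilities changes → 0.
Asset sale (to non-banks) $159 billion: a Bank of Canada asset is shed → −$159B.
Net: −192 + 0 − 159 = -$351 billion.

-$351 billion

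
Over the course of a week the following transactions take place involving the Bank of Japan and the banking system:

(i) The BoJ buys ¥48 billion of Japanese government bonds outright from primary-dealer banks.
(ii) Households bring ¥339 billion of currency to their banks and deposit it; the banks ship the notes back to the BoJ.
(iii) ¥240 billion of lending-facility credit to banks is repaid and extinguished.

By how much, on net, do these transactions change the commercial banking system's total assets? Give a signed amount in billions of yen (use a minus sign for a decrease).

+¥99 billion

OMO purchase (from banks) ¥48 billion: just an asset swap on bank balance sheets → 0.
Currency deposit ¥339 billion: bank balance sheets expand → +¥339B.
Discount-window repayment ¥240 billion: bank balance sheets shrink → −¥240B.
Net: 0 + 339 − 240 = +¥99 billion.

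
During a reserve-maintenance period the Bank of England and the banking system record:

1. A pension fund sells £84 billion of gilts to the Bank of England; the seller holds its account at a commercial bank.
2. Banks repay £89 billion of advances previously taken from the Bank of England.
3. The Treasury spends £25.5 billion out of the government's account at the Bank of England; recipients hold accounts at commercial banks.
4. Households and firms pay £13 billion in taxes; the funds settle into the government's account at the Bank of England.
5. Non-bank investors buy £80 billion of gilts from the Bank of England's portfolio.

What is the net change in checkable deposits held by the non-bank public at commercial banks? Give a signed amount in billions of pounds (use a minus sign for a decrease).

Bank of England balance sheet:
  Assets:      Securities +£4B, Loans to banks −£89B
  Liabilities: Bank reserves −£72.5B, Government deposits −£12.5B
Commercial banking system:
  Assets:      Reserves at CB −£72.5B
  Liabilities: Checkable deposits +£16.5B, Borrowings from CB −£89B
So the change in checkable deposits held by the non-bank public at commercial banks is +£16.5 billion.

+£16.5 billion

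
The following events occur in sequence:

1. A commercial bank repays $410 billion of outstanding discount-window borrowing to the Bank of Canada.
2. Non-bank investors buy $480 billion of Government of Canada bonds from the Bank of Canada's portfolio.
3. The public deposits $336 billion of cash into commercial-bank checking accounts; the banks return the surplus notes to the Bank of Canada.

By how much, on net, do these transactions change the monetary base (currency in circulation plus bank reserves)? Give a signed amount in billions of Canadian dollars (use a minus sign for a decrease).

Discount-window repayment $410 billion: Bank of Canada balance sheet contracts → −$410B.
Asset sale (to non-banks) $480 billion: Bank of Canada balance sheet contracts → −$480B.
Currency deposit $336 billion: just a shift between currency and reserves — both are base money → 0.
Net: −410 − 480 + 0 = -$890 billion.

-$890 billion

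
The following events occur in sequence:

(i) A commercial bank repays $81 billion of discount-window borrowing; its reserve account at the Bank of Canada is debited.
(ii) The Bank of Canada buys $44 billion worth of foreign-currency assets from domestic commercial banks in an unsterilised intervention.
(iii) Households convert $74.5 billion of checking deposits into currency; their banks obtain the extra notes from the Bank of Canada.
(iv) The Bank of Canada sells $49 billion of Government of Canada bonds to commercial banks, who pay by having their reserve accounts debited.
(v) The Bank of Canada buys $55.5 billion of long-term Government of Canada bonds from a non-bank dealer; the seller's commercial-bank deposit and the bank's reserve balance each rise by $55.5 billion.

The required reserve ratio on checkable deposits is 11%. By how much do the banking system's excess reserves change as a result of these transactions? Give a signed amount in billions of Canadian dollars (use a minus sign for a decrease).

-$102.91 billion

Discount-window repayment $81 billion: reserves −$81B, deposits 0.
FX purchase $44 billion: reserves +$44B, deposits 0.
Currency withdrawal $74.5 billion: reserves −$74.5B, deposits −$74.5B.
OMO sale (to banks) $49 billion: reserves −$49B, deposits 0.
Asset purchase (from non-banks) $55.5 billion: reserves +$55.5B, deposits +$55.5B.
Totals: Δreserves = −$105B, Δdeposits = −$19B.
Δrequired reserves = 11% × −$19B = −$2.09B.
Δexcess reserves = Δreserves − Δrequired = −$105B − (−$2.09B) = -$102.91 billion.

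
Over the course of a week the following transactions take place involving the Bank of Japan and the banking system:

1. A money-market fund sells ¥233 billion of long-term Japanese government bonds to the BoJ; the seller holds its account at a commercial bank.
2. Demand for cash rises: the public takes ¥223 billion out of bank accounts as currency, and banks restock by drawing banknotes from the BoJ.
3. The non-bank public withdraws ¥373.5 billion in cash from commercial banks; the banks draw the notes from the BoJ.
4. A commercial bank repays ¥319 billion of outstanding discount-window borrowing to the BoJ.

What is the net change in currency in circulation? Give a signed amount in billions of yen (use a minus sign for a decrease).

+¥596.5 billion

BoJ balance sheet:
  Assets:      Securities +¥233B, Loans to banks −¥319B
  Liabilities: Bank reserves −¥682.5B, Currency in circulation +¥596.5B
Commercial banking system:
  Assets:      Reserves at CB −¥682.5B
  Liabilities: Checkable deposits −¥363.5B, Borrowings from CB −¥319B
So the change in currency in circulation is +¥596.5 billion.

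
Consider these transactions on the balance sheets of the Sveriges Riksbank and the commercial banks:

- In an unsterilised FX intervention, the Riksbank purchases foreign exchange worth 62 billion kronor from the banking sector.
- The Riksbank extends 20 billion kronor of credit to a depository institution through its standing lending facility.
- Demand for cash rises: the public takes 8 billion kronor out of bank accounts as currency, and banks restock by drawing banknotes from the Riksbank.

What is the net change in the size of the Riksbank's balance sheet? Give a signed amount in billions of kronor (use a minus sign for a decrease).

FX purchase 62 billion kronor: a Riksbank asset is acquired → +62B.
Discount-window loan 20 billion kronor: a Riksbank asset is acquired → +20B.
Currency withdrawal 8 billion kronor: only the composition of liabilities changes → 0.
Net: 62 + 20 + 0 = +82 billion.

+82 billion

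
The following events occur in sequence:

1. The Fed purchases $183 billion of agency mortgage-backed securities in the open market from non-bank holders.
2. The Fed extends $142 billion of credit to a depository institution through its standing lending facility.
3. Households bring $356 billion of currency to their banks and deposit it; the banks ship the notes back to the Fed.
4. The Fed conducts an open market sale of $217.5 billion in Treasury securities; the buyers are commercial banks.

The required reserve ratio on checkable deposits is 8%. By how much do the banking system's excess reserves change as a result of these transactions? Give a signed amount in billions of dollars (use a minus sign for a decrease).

Asset purchase (from non-banks) $183 billion: reserves +$183B, deposits +$183B.
Discount-window loan $142 billion: reserves +$142B, deposits 0.
Currency deposit $356 billion: reserves +$356B, deposits +$356B.
OMO sale (to banks) $217.5 billion: reserves −$217.5B, deposits 0.
Totals: Δreserves = +$463.5B, Δdeposits = +$539B.
Δrequired reserves = 8% × +$539B = +$43.12B.
Δexcess reserves = Δreserves − Δrequired = +$463.5B − (+$43.12B) = +$420.38 billion.

+$420.38 billion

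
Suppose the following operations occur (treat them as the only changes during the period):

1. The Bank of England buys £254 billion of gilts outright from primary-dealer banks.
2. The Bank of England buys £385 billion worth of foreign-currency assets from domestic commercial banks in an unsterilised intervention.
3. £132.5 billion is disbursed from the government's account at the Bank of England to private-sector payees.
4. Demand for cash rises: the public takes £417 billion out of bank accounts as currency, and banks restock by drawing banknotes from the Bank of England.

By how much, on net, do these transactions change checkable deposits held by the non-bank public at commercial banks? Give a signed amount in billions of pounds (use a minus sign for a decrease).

OMO purchase (from banks) £254 billion: the counterparty is a bank, so public deposits are unchanged → 0.
FX purchase £385 billion: the counterparty is a bank, so public deposits are unchanged → 0.
Government spending £132.5 billion: non-bank counterparties' bank balances rise → +£132.5B.
Currency withdrawal £417 billion: non-bank counterparties' bank balances fall → −£417B.
Net: 0 + 0 + 132.5 − 417 = -£284.5 billion.

-£284.5 billion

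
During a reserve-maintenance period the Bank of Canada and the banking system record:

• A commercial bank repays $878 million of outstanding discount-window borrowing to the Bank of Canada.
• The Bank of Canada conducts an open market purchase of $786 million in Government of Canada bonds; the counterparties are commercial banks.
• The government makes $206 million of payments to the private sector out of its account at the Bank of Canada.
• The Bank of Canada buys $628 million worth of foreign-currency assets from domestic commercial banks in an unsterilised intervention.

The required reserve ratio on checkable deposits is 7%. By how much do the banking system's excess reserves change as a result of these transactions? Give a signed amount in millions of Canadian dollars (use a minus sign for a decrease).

+$727.58 million

Discount-window repayment $878 million: reserves −$878M, deposits 0.
OMO purchase (from banks) $786 million: reserves +$786M, deposits 0.
Government spending $206 million: reserves +$206M, deposits +$206M.
FX purchase $628 million: reserves +$628M, deposits 0.
Totals: Δreserves = +$742M, Δdeposits = +$206M.
Δrequired reserves = 7% × +$206M = +$14.42M.
Δexcess reserves = Δreserves − Δrequired = +$742M − (+$14.42M) = +$727.58 million.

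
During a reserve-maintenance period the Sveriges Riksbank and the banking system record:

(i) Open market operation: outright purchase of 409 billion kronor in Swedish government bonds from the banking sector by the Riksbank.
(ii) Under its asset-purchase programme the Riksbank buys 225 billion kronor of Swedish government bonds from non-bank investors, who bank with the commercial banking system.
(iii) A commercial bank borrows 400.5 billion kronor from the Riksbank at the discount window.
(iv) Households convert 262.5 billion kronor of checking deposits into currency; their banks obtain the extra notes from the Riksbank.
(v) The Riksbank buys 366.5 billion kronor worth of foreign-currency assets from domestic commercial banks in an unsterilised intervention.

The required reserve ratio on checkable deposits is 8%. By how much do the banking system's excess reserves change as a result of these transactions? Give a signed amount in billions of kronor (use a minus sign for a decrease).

OMO purchase (from banks) 409 billion kronor: reserves +409B, deposits 0.
Asset purchase (from non-banks) 225 billion kronor: reserves +225B, deposits +225B.
Discount-window loan 400.5 billion kronor: reserves +400.5B, deposits 0.
Currency withdrawal 262.5 billion kronor: reserves −262.5B, deposits −262.5B.
FX purchase 366.5 billion kronor: reserves +366.5B, deposits 0.
Totals: Δreserves = +1138.5B, Δdeposits = −37.5B.
Δrequired reserves = 8% × −37.5B = −3B.
Δexcess reserves = Δreserves − Δrequired = +1138.5B − (−3B) = +1141.5 billion.

+1141.5 billion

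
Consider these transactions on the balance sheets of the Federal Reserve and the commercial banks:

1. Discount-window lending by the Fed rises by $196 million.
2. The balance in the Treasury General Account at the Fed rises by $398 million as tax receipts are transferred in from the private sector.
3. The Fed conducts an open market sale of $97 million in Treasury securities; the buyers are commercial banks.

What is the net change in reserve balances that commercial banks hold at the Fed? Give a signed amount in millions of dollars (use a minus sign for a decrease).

-$299 million

Discount-window loan $196 million: the loan is credited to the bank's reserve account → +$196M.
Government account inflow $398 million: funds move from bank reserves into the government account → −$398M.
OMO sale (to banks) $97 million: the buying banks pay out of their reserve balances → −$97M.
Net: 196 − 398 − 97 = -$299 million.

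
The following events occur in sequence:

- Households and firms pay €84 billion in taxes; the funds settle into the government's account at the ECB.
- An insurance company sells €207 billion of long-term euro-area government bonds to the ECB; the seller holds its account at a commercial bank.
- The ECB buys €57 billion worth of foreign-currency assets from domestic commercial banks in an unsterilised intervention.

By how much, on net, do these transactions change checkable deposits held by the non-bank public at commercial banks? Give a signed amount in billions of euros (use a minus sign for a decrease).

Government account inflow €84 billion: non-bank counterparties' bank balances fall → −€84B.
Asset purchase (from non-banks) €207 billion: non-bank counterparties' bank balances rise → +€207B.
FX purchase €57 billion: the counterparty is a bank, so public deposits are unchanged → 0.
Net: −84 + 207 + 0 = +€123 billion.

+€123 billion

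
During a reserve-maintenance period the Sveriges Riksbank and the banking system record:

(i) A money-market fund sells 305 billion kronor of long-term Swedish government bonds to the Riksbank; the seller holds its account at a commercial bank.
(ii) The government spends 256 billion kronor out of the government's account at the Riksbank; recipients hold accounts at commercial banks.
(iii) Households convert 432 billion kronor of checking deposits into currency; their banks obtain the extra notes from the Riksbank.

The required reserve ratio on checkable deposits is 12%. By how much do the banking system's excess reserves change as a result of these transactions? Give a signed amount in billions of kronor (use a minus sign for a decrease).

Asset purchase (from non-banks) 305 billion kronor: reserves +305B, deposits +305B.
Government spending 256 billion kronor: reserves +256B, deposits +256B.
Currency withdrawal 432 billion kronor: reserves −432B, deposits −432B.
Totals: Δreserves = +129B, Δdeposits = +129B.
Δrequired reserves = 12% × +129B = +15.48B.
Δexcess reserves = Δreserves − Δrequired = +129B − (+15.48B) = +113.52 billion.

+113.52 billion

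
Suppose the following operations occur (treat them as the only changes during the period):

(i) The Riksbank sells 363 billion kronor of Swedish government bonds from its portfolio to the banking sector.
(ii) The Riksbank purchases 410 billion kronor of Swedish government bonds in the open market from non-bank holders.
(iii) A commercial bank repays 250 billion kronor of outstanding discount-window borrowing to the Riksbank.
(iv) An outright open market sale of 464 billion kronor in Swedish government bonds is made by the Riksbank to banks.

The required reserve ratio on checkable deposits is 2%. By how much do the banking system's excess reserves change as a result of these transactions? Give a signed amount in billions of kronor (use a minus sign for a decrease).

OMO sale (to banks) 363 billion kronor: reserves −363B, deposits 0.
Asset purchase (from non-banks) 410 billion kronor: reserves +410B, deposits +410B.
Discount-window repayment 250 billion kronor: reserves −250B, deposits 0.
OMO sale (to banks) 464 billion kronor: reserves −464B, deposits 0.
Totals: Δreserves = −667B, Δdeposits = +410B.
Δrequired reserves = 2% × +410B = +8.2B.
Δexcess reserves = Δreserves − Δrequired = −667B − (+8.2B) = -675.2 billion.

-675.2 billion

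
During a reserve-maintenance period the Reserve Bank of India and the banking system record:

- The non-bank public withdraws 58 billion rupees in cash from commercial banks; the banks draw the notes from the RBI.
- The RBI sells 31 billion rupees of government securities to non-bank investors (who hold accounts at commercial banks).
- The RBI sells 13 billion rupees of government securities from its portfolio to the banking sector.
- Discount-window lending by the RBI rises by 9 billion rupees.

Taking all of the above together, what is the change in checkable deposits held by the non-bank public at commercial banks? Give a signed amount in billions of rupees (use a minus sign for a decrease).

RBI balance sheet:
  Assets:      Securities −44B, Loans to banks +9B
  Liabilities: Bank reserves −93B, Currency in circulation +58B
Commercial banking system:
  Assets:      Reserves at CB −93B, Securities +13B
  Liabilities: Checkable deposits −89B, Borrowings from CB +9B
So the change in checkable deposits held by the non-bank public at commercial banks is -89 billion.

-89 billion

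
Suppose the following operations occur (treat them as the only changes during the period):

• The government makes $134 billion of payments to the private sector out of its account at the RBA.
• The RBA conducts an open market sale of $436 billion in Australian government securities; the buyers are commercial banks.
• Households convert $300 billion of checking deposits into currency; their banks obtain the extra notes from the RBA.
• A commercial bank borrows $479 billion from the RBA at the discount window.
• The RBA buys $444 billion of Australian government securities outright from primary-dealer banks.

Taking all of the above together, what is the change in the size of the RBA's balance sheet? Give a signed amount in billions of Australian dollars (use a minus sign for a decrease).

Government spending $134 billion: only the composition of liabilities changes → 0.
OMO sale (to banks) $436 billion: an RBA asset is shed → −$436B.
Currency withdrawal $300 billion: only the composition of liabilities changes → 0.
Discount-window loan $479 billion: an RBA asset is acquired → +$479B.
OMO purchase (from banks) $444 billion: an RBA asset is acquired → +$444B.
Net: 0 − 436 + 0 + 479 + 444 = +$487 billion.

+$487 billion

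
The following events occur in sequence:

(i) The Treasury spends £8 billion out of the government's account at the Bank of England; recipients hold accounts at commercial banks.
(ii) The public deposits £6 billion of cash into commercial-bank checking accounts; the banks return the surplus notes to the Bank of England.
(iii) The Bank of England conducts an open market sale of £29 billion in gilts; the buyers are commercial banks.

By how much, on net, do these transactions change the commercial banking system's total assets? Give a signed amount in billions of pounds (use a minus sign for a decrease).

Government spending £8 billion: bank balance sheets expand → +£8B.
Currency deposit £6 billion: bank balance sheets expand → +£6B.
OMO sale (to banks) £29 billion: just an asset swap on bank balance sheets → 0.
Net: 8 + 6 + 0 = +£14 billion.

+£14 billion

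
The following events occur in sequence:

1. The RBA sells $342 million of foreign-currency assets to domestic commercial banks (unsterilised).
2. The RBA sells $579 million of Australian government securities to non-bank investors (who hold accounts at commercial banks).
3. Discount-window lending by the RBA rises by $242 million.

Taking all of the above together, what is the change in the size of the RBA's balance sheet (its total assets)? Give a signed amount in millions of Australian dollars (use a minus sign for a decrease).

-$679 million

FX sale $342 million: an RBA asset is shed → −$342M.
Asset sale (to non-banks) $579 million: an RBA asset is shed → −$579M.
Discount-window loan $242 million: an RBA asset is acquired → +$242M.
Net: −342 − 579 + 242 = -$679 million.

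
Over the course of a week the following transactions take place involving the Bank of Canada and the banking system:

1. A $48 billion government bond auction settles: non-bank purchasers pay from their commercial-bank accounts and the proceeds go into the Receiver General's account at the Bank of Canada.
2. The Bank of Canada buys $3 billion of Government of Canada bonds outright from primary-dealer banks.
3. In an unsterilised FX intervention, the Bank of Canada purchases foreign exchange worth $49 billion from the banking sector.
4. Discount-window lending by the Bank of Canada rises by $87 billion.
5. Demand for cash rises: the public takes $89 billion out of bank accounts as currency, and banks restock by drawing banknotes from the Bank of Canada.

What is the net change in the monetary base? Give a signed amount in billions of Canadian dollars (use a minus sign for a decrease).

Bank of Canada balance sheet:
  Assets:      Securities +$3B, Loans to banks +$87B, Foreign assets +$49B
  Liabilities: Bank reserves +$2B, Currency in circulation +$89B, Government deposits +$48B
Monetary base = currency + reserves: +$89B + (+$2B) = +$91 billion.

+$91 billion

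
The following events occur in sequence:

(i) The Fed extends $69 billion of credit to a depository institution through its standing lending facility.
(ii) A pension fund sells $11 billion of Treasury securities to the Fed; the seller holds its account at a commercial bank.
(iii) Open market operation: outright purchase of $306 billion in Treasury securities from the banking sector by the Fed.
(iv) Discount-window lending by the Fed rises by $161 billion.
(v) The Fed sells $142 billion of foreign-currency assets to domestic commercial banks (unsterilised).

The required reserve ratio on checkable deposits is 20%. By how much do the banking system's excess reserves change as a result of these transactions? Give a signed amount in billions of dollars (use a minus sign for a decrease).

Discount-window loan $69 billion: reserves +$69B, deposits 0.
Asset purchase (from non-banks) $11 billion: reserves +$11B, deposits +$11B.
OMO purchase (from banks) $306 billion: reserves +$306B, deposits 0.
Discount-window loan $161 billion: reserves +$161B, deposits 0.
FX sale $142 billion: reserves −$142B, deposits 0.
Totals: Δreserves = +$405B, Δdeposits = +$11B.
Δrequired reserves = 20% × +$11B = +$2.2B.
Δexcess reserves = Δreserves − Δrequired = +$405B − (+$2.2B) = +$402.8 billion.

+$402.8 billion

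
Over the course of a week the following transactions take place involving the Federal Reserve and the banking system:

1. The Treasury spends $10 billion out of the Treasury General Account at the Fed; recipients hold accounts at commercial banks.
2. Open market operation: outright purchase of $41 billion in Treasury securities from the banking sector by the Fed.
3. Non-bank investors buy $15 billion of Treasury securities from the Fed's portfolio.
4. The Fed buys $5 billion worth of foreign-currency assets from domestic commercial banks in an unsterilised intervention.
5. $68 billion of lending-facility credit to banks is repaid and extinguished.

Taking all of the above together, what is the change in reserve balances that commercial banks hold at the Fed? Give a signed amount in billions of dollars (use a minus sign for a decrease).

Government spending $10 billion: government payments flow into bank reserve accounts → +$10B.
OMO purchase (from banks) $41 billion: the Fed pays by crediting reserve accounts → +$41B.
Asset sale (to non-banks) $15 billion: the non-bank buyers' banks settle from reserves → −$15B.
FX purchase $5 billion: the Fed pays by crediting reserve accounts → +$5B.
Discount-window repayment $68 billion: repayment is debited from reserves → −$68B.
Net: 10 + 41 − 15 + 5 − 68 = -$27 billion.

-$27 billion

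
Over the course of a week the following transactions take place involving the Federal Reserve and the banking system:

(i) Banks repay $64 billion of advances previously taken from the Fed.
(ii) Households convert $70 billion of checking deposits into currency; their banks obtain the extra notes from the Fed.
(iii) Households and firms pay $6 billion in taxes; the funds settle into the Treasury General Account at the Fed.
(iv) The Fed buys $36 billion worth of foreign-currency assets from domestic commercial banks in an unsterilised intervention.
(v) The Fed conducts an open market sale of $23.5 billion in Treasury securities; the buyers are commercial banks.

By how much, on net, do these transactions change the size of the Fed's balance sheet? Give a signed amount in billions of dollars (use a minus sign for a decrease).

-$51.5 billion

Discount-window repayment $64 billion: a Fed asset is shed → −$64B.
Currency withdrawal $70 billion: only the composition of liabilities changes → 0.
Government account inflow $6 billion: only the composition of liabilities changes → 0.
FX purchase $36 billion: a Fed asset is acquired → +$36B.
OMO sale (to banks) $23.5 billion: a Fed asset is shed → −$23.5B.
Net: −64 + 0 + 0 + 36 − 23.5 = -$51.5 billion.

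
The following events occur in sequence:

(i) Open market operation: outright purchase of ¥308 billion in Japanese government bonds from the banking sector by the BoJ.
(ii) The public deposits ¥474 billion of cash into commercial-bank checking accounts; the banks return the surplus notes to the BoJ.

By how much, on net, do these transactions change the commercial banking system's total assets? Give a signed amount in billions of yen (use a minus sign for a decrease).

+¥474 billion

OMO purchase (from banks) ¥308 billion: just an asset swap on bank balance sheets → 0.
Currency deposit ¥474 billion: bank balance sheets expand → +¥474B.
Net: 0 + 474 = +¥474 billion.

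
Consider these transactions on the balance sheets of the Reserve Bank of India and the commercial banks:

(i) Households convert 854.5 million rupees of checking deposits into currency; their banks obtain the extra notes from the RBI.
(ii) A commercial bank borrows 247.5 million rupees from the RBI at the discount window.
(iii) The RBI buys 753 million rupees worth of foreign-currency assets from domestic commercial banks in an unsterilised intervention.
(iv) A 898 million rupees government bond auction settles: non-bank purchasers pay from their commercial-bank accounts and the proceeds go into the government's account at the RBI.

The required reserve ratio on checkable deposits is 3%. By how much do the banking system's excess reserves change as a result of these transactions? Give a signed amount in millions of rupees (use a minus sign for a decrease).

Currency withdrawal 854.5 million rupees: reserves −854.5M, deposits −854.5M.
Discount-window loan 247.5 million rupees: reserves +247.5M, deposits 0.
FX purchase 753 million rupees: reserves +753M, deposits 0.
Government account inflow 898 million rupees: reserves −898M, deposits −898M.
Totals: Δreserves = −752M, Δdeposits = −1752.5M.
Δrequired reserves = 3% × −1752.5M = −52.575M.
Δexcess reserves = Δreserves − Δrequired = −752M − (−52.575M) = -699.425 million.

-699.425 million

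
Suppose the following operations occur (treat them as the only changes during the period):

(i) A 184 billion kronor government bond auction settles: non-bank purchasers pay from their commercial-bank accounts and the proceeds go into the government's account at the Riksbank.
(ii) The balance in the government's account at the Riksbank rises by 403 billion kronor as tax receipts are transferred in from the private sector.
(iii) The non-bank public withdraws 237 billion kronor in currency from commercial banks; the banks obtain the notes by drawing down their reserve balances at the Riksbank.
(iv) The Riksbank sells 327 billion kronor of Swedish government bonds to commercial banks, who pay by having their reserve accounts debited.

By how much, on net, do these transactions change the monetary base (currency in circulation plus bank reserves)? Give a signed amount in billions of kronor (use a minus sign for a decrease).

-914 billion

Government account inflow 184 billion kronor: reserves shift to a non-base liability → −184B.
Government account inflow 403 billion kronor: reserves shift to a non-base liability → −403B.
Currency withdrawal 237 billion kronor: just a shift between currency and reserves — both are base money → 0.
OMO sale (to banks) 327 billion kronor: Riksbank balance sheet contracts → −327B.
Net: −184 − 403 + 0 − 327 = -914 billion.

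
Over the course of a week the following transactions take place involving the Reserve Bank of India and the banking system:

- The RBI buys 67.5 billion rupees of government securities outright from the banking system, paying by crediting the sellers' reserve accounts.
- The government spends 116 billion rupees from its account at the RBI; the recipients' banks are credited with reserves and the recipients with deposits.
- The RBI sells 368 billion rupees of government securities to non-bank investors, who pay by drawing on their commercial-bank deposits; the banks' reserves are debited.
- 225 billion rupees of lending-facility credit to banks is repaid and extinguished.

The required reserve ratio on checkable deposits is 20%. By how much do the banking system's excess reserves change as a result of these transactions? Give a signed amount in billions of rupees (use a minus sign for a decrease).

-359.1 billion

OMO purchase (from banks) 67.5 billion rupees: reserves +67.5B, deposits 0.
Government spending 116 billion rupees: reserves +116B, deposits +116B.
Asset sale (to non-banks) 368 billion rupees: reserves −368B, deposits −368B.
Discount-window repayment 225 billion rupees: reserves −225B, deposits 0.
Totals: Δreserves = −409.5B, Δdeposits = −252B.
Δrequired reserves = 20% × −252B = −50.4B.
Δexcess reserves = Δreserves − Δrequired = −409.5B − (−50.4B) = -359.1 billion.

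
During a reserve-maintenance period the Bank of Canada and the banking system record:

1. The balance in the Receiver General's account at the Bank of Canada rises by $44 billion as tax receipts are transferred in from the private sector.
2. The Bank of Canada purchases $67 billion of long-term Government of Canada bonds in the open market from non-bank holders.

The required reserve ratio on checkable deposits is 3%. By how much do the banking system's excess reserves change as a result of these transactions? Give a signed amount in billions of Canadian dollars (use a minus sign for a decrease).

Government account inflow $44 billion: reserves −$44B, deposits −$44B.
Asset purchase (from non-banks) $67 billion: reserves +$67B, deposits +$67B.
Totals: Δreserves = +$23B, Δdeposits = +$23B.
Δrequired reserves = 3% × +$23B = +$0.69B.
Δexcess reserves = Δreserves − Δrequired = +$23B − (+$0.69B) = +$22.31 billion.

+$22.31 billion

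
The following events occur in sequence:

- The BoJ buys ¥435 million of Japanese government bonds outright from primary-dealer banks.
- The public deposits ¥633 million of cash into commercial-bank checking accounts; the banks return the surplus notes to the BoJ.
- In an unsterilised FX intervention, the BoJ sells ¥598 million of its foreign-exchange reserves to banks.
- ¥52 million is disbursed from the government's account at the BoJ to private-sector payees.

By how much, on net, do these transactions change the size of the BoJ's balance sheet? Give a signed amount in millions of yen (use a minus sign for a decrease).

BoJ balance sheet:
  Assets:      Securities +¥435M, Foreign assets −¥598M
  Liabilities: Bank reserves +¥522M, Currency in circulation −¥633M, Government deposits −¥52M
Change in total BoJ assets = -¥163 million.

-¥163 million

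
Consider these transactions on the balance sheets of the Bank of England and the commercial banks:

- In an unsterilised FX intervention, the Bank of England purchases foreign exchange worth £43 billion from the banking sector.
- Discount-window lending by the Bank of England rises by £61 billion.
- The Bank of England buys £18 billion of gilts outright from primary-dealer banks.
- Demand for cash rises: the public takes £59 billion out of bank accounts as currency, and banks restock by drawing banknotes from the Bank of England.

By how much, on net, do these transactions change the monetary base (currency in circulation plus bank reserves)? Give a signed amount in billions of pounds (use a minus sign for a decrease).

FX purchase £43 billion: Bank of England balance sheet expands → +£43B.
Discount-window loan £61 billion: Bank of England balance sheet expands → +£61B.
OMO purchase (from banks) £18 billion: Bank of England balance sheet expands → +£18B.
Currency withdrawal £59 billion: just a shift between currency and reserves — both are base money → 0.
Net: 43 + 61 + 18 + 0 = +£122 billion.

+£122 billion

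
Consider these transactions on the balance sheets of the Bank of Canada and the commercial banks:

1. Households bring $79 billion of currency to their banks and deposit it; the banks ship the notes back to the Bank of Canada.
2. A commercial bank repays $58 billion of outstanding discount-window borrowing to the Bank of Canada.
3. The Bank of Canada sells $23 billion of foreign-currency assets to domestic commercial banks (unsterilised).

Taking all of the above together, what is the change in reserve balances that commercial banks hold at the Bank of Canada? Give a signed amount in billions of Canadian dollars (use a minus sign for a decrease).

-$2 billion

Bank of Canada balance sheet:
  Assets:      Loans to banks −$58B, Foreign assets −$23B
  Liabilities: Bank reserves −$2B, Currency in circulation −$79B
So the change in reserve balances that commercial banks hold at the Bank of Canada is -$2 billion.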